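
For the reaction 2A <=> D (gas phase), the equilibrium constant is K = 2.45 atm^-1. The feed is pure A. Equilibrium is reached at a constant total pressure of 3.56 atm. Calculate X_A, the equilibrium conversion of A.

X = 0.833

Take 1 mol A as basis and let X be its fractional conversion, so ξ = 0.5X.
Species balance: n_A = 1 − X; n_D = 0.5X.
n_T = Σnᵢ = 1 − 0.5X.
Mole fractions y_i = n_i/n_T; K = p_D / (p_A^2) with p_i = y_i·P.
Setting this equal to 2.45 atm^-1 and taking the physical root (0 < X < 1) gives X = 0.833.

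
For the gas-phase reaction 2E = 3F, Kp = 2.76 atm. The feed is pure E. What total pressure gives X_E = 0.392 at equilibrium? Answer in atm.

Take 1 mol E as basis and let X be its fractional conversion, so ξ = 0.5X.
Mole table: n_E = 1 − X; n_F = 1.5X.
Summing: n_T = 1 + 0.5X.
Kp = p_F^3 / (p_E^2) with p_i = (n_i/n_T)·P.
At X = 0.392: the mole-fraction product g(X) = Π y_i^ν_i = 0.4598. Since Kp = g(X)·P^{1}, P = (Kp/g)^(1/1) = (2.76/0.4598)^(1/1) = 6 atm.

P = 6 atm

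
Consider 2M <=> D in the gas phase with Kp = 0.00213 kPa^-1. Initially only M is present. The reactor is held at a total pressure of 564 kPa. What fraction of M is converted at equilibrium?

X = 0.585

Basis: 1 mol M initially; let X = conversion of M. Extent ξ = 0.5X.
At extent ξ: n_M = 1 − X; n_D = 0.5X.
n_T = Σnᵢ = 1 − 0.5X.
y_i = n_i/n_T, p_i = y_i·P. Kp = p_D / (p_M^2).
This yields a degree-2 equation in X; solving on (0,1), X = 0.585.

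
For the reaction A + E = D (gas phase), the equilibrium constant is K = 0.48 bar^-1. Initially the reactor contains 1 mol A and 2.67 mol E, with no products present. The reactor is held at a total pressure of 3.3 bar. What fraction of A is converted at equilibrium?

Take 1 mol A as basis and let X be its fractional conversion, so ξ = X.
Mole table: n_A = 1 − X; n_E = 2.67 − X; n_D = X.
n_T = Σnᵢ = 3.67 − X.
With p_i = (n_i/n_T)P, K = p_D / (p_A p_E).
Setting this equal to 0.48 bar^-1 and taking the physical root (0 < X < 1) gives X = 0.520.

X = 0.520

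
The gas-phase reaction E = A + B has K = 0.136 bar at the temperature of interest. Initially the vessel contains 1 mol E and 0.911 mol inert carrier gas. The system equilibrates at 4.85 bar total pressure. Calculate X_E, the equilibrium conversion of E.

X = 0.216

Basis: 1 mol E initially; let X = conversion of E. Extent ξ = X.
Mole table: n_E = 1 − X; n_A = X; n_B = X; n_I = 0.911 (inert).
n_T = Σnᵢ = 1.91 + X.
y_i = n_i/n_T, p_i = y_i·P. K = p_A p_B / (p_E).
Equating to 0.136 bar and solving on 0 < X < 1: X = 0.216.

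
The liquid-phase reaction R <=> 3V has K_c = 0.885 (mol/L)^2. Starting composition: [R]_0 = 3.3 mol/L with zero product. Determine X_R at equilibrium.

X = 0.137

Let X = conversion of R; extent ξ = 3.3·X mol/L.
Concentrations: [R] = 3.3 − 3.3X; [V] = 9.9X.
K_c = [V]^3 / ([R]).
Solving K_c = 0.885 for X ∈ (0,1): X = 0.137.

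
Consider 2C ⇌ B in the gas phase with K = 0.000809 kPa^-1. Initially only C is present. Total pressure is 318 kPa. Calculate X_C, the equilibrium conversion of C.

Take 1 mol C as basis and let X be its fractional conversion, so ξ = 0.5X.
Species balance: n_C = 1 − X; n_B = 0.5X.
Total moles n_T = 1 − 0.5X.
With p_i = (n_i/n_T)P, K = p_B / (p_C^2).
Substituting and setting equal to 0.000809 kPa^-1 gives a polynomial in X; the root in (0,1) is X = 0.298.

X = 0.298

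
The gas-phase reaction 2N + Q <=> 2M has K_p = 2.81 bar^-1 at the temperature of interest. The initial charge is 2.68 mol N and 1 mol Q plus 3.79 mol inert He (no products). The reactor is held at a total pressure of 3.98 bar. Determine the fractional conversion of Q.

X = 0.599

Basis: 1 mol Q initially; let X = conversion of Q. Extent ξ = X.
At extent ξ: n_N = 2.68 − 2X; n_Q = 1 − X; n_M = 2X; n_I = 3.79 (inert).
n_T = Σnᵢ = 7.47 − X.
Mole fractions y_i = n_i/n_T; K_p = p_M^2 / (p_N^2 p_Q) with p_i = y_i·P.
Substituting and setting equal to 2.81 bar^-1 gives a polynomial in X; the root in (0,1) is X = 0.599.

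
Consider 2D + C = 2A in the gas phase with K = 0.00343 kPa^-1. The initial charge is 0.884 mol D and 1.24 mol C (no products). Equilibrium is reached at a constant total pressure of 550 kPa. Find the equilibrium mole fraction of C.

Basis: 0.884 mol D initially; let X = conversion of D. Extent ξ = 0.442X.
Mole table: n_D = 0.884 − 0.884X; n_C = 1.24 − 0.442X; n_A = 0.884X.
n_T = Σnᵢ = 2.12 − 0.442X.
y_i = n_i/n_T, p_i = y_i·P. K = p_A^2 / (p_D^2 p_C).
Setting this equal to 0.00343 kPa^-1 and taking the physical root (0 < X < 1) gives X = 0.501.
Then n_C = 1.02, n_T = 1.9, so y_C = 0.535.

y_C = 0.535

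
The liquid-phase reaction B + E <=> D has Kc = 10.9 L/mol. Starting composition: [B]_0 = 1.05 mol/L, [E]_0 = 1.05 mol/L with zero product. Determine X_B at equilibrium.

X = 0.745

Let X = conversion of B; extent ξ = 1.05·X mol/L.
Concentrations: [B] = 1.05 − 1.05X; [E] = 1.05 − 1.05X; [D] = 1.05X.
Kc = [D] / ([B] [E]).
Equating to 10.9 L/mol: the physical root is X = 0.745.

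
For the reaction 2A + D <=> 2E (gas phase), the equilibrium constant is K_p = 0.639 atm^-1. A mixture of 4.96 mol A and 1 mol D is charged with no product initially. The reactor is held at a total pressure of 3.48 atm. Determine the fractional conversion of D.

X = 0.672

Basis: 1 mol D initially; let X = conversion of D. Extent ξ = X.
Moles: n_A = 4.96 − 2X; n_D = 1 − X; n_E = 2X.
Total moles n_T = 5.96 − X.
y_i = n_i/n_T, p_i = y_i·P. K_p = p_E^2 / (p_A^2 p_D).
This yields a degree-3 equation in X; solving on (0,1), X = 0.672.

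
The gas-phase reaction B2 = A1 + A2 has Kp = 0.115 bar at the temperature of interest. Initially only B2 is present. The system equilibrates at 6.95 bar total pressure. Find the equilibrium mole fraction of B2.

Let X = conversion of B2 (basis 1 mol B2); extent of reaction ξ = X.
Mole table: n_B2 = 1 − X; n_A1 = X; n_A2 = X.
Summing: n_T = 1 + X.
With p_i = (n_i/n_T)P, Kp = p_A1 p_A2 / (p_B2).
Setting this equal to 0.115 bar and taking the physical root (0 < X < 1) gives X = 0.128.
Then n_B2 = 0.872, n_T = 1.13, so y_B2 = 0.774.

y_B2 = 0.774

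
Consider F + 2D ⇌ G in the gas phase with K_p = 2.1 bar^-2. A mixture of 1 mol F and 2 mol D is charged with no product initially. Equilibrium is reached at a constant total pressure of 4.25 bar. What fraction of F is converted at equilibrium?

X = 0.780

Basis: 1 mol F initially; let X = conversion of F. Extent ξ = X.
Moles: n_F = 1 − X; n_D = 2 − 2X; n_G = X.
Summing: n_T = 3 − 2X.
With p_i = (n_i/n_T)P, K_p = p_G / (p_F p_D^2).
Equating to 2.1 bar^-2 and solving on 0 < X < 1: X = 0.780.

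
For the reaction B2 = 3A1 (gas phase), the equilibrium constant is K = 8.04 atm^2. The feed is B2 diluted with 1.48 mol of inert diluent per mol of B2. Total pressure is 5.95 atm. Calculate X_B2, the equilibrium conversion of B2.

X = 0.380

Take 1 mol B2 as basis and let X be its fractional conversion, so ξ = X.
Mole table: n_B2 = 1 − X; n_A1 = 3X; n_I = 1.48 (inert).
n_T = Σnᵢ = 2.48 + 2X.
With p_i = (n_i/n_T)P, K = p_A1^3 / (p_B2).
Setting this equal to 8.04 atm^2 and taking the physical root (0 < X < 1) gives X = 0.380.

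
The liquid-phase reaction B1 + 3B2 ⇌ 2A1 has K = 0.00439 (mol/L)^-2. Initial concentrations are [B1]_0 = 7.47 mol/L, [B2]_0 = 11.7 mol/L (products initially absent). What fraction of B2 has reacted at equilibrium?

X = 0.392

Let X = conversion of B2; extent ξ = 11.7X/3 mol/L.
Concentrations: [B1] = 7.47 − 3.9X; [B2] = 11.7 − 11.7X; [A1] = 7.8X.
K = [A1]^2 / ([B1] [B2]^3).
This equals 0.00439 at X = 0.392 (the root in 0 < X < 1).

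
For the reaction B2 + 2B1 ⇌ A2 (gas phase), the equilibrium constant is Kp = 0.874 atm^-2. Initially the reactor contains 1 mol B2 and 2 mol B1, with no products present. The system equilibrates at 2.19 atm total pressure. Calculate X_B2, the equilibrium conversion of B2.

X = 0.508

Let X = conversion of B2 (basis 1 mol B2); extent of reaction ξ = X.
Moles: n_B2 = 1 − X; n_B1 = 2 − 2X; n_A2 = X.
Summing: n_T = 3 − 2X.
y_i = n_i/n_T, p_i = y_i·P. Kp = p_A2 / (p_B2 p_B1^2).
Equating to 0.874 atm^-2 and solving on 0 < X < 1: X = 0.508.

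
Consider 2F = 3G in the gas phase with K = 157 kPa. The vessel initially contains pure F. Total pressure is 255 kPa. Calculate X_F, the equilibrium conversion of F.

Basis: 1 mol F initially; let X = conversion of F. Extent ξ = 0.5X.
Moles: n_F = 1 − X; n_G = 1.5X.
n_T = Σnᵢ = 1 + 0.5X.
With p_i = (n_i/n_T)P, K = p_G^3 / (p_F^2).
Equating to 157 kPa and solving on 0 < X < 1: X = 0.420.

X = 0.420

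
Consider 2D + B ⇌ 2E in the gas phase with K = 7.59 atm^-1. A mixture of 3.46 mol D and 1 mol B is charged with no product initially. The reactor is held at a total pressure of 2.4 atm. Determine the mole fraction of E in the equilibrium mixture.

Let X = conversion of B (basis 1 mol B); extent of reaction ξ = X.
Mole table: n_D = 3.46 − 2X; n_B = 1 − X; n_E = 2X.
n_T = Σnᵢ = 4.46 − X.
With p_i = (n_i/n_T)P, K = p_E^2 / (p_D^2 p_B).
Setting this equal to 7.59 atm^-1 and taking the physical root (0 < X < 1) gives X = 0.830.
Then n_E = 1.66, n_T = 3.63, so y_E = 0.458.

y_E = 0.458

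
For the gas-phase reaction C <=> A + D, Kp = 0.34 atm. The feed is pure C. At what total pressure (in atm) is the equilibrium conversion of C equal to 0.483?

P = 1.12 atm

Let X = conversion of C (basis 1 mol C); extent of reaction ξ = X.
Mole table: n_C = 1 − X; n_A = X; n_D = X.
n_T = Σnᵢ = 1 + X.
Kp = p_A p_D / (p_C) with p_i = (n_i/n_T)·P.
At X = 0.483: the mole-fraction product g(X) = Π y_i^ν_i = 0.3043. Since Kp = g(X)·P^{1}, P = (Kp/g)^(1/1) = (0.34/0.3043)^(1/1) = 1.12 atm.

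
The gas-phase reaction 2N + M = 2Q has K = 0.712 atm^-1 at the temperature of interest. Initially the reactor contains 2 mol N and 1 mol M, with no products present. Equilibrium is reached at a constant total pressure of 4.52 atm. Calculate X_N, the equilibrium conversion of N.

Basis: 2 mol N initially; let X = conversion of N. Extent ξ = X.
Moles: n_N = 2 − 2X; n_M = 1 − X; n_Q = 2X.
Summing: n_T = 3 − X.
Mole fractions y_i = n_i/n_T; K = p_Q^2 / (p_N^2 p_M) with p_i = y_i·P.
Substituting and setting equal to 0.712 atm^-1 gives a polynomial in X; the root in (0,1) is X = 0.454.

X = 0.454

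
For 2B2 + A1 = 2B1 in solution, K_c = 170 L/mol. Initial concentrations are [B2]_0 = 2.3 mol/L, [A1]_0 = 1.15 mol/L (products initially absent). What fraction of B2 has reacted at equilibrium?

Let X = conversion of B2; extent ξ = 2.3X/2 mol/L.
Concentrations: [B2] = 2.3 − 2.3X; [A1] = 1.15 − 1.15X; [B1] = 2.3X.
K_c = [B1]^2 / ([B2]^2 [A1]).
Setting equal to 170 and solving for X on (0,1) gives X = 0.846.

X = 0.846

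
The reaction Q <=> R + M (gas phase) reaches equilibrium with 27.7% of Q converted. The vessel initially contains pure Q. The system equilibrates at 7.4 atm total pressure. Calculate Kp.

Let X = conversion of Q (basis 1 mol Q); extent of reaction ξ = X.
Species balance: n_Q = 1 − X; n_R = X; n_M = X.
Total moles n_T = 1 + X.
At X = 0.277: n_Q = 0.723, n_R = 0.277, n_M = 0.277, n_T = 1.28.
p_i = (n_i/n_T)·P. Kp = p_R p_M / (p_Q) = 0.615 atm.

Kp = 0.615 atm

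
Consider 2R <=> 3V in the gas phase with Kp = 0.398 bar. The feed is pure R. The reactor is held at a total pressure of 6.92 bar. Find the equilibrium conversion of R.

X = 0.225

Basis: 1 mol R initially; let X = conversion of R. Extent ξ = 0.5X.
Mole table: n_R = 1 − X; n_V = 1.5X.
Total moles n_T = 1 + 0.5X.
y_i = n_i/n_T, p_i = y_i·P. Kp = p_V^3 / (p_R^2).
Substituting and setting equal to 0.398 bar gives a polynomial in X; the root in (0,1) is X = 0.225.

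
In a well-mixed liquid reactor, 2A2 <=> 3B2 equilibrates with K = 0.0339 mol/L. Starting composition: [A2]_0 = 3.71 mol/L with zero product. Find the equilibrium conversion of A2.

Let X = conversion of A2; extent ξ = 3.71X/2 mol/L.
Concentrations: [A2] = 3.71 − 3.71X; [B2] = 5.56X.
K = [B2]^3 / ([A2]^2).
Solving K = 0.0339 for X ∈ (0,1): X = 0.127.

X = 0.127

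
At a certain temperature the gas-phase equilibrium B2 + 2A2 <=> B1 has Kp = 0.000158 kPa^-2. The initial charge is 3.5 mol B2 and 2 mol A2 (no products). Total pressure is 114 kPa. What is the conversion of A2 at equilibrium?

Let X = conversion of A2 (basis 2 mol A2); extent of reaction ξ = X.
Moles: n_B2 = 3.5 − X; n_A2 = 2 − 2X; n_B1 = X.
n_T = Σnᵢ = 5.5 − 2X.
Mole fractions y_i = n_i/n_T; Kp = p_B1 / (p_B2 p_A2^2) with p_i = y_i·P.
This yields a degree-3 equation in X; solving on (0,1), X = 0.407.

X = 0.407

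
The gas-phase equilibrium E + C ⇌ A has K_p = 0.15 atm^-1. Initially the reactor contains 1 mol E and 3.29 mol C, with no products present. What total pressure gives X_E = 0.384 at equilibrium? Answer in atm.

P = 5.59 atm

Let X = conversion of E (basis 1 mol E); extent of reaction ξ = X.
Mole table: n_E = 1 − X; n_C = 3.29 − X; n_A = X.
Total moles n_T = 4.29 − X.
K_p = p_A / (p_E p_C) with p_i = (n_i/n_T)·P.
At X = 0.384: the mole-fraction product g(X) = Π y_i^ν_i = 0.8379. Since K_p = g(X)·P^{-1}, P = (g/K_p)^(1/1) = (0.8379/0.15)^(1/1) = 5.59 atm.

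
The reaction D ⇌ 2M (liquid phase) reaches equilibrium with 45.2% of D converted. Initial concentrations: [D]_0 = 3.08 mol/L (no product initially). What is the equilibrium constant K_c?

K_c = 4.59 mol/L

Let X = conversion of D.
Concentrations: [D] = 3.08 − 3.08X; [M] = 6.16X.
At X = 0.452: [D] = 1.69, [M] = 2.78.
K_c = [M]^2 / ([D]) = 4.59 mol/L.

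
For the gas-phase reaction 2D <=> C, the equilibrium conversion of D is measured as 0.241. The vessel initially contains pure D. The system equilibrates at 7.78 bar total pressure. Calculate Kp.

Kp = 0.0236 bar^-1

Let X = conversion of D (basis 1 mol D); extent of reaction ξ = 0.5X.
Mole table: n_D = 1 − X; n_C = 0.5X.
Summing: n_T = 1 − 0.5X.
At X = 0.241: n_D = 0.759, n_C = 0.12, n_T = 0.879.
p_i = (n_i/n_T)·P. Kp = p_C / (p_D^2) = 0.0236 bar^-1.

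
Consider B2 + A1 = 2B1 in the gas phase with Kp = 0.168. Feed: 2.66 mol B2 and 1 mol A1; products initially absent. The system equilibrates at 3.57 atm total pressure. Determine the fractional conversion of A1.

Let X = conversion of A1 (basis 1 mol A1); extent of reaction ξ = X.
Mole table: n_B2 = 2.66 − X; n_A1 = 1 − X; n_B1 = 2X.
n_T stays at 3.66 (no change in mole number).
With p_i = (n_i/n_T)P, Kp = p_B1^2 / (p_B2 p_A1).
Setting this equal to 0.168 and taking the physical root (0 < X < 1) gives X = 0.271.

X = 0.271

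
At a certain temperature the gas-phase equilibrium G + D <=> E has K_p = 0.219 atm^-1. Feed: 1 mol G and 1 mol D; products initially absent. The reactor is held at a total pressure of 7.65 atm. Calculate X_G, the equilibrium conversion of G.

Basis: 1 mol G initially; let X = conversion of G. Extent ξ = X.
At extent ξ: n_G = 1 − X; n_D = 1 − X; n_E = X.
Total moles n_T = 2 − X.
With p_i = (n_i/n_T)P, K_p = p_E / (p_G p_D).
Equating to 0.219 atm^-1 and solving on 0 < X < 1: X = 0.389.

X = 0.389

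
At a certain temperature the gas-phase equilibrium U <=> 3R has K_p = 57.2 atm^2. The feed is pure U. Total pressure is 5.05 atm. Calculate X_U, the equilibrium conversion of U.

X = 0.548

Take 1 mol U as basis and let X be its fractional conversion, so ξ = X.
At extent ξ: n_U = 1 − X; n_R = 3X.
n_T = Σnᵢ = 1 + 2X.
Mole fractions y_i = n_i/n_T; K_p = p_R^3 / (p_U) with p_i = y_i·P.
Substituting and setting equal to 57.2 atm^2 gives a polynomial in X; the root in (0,1) is X = 0.548.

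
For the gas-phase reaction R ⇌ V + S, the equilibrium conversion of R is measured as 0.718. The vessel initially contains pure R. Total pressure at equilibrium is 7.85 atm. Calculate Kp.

Kp = 8.35 atm

Take 1 mol R as basis and let X be its fractional conversion, so ξ = X.
Moles: n_R = 1 − X; n_V = X; n_S = X.
Summing: n_T = 1 + X.
At X = 0.718: n_R = 0.282, n_V = 0.718, n_S = 0.718, n_T = 1.72.
p_i = (n_i/n_T)·P. Kp = p_V p_S / (p_R) = 8.35 atm.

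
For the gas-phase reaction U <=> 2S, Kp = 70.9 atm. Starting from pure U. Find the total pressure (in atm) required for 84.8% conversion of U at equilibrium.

P = 6.92 atm

Let X = conversion of U (basis 1 mol U); extent of reaction ξ = X.
At extent ξ: n_U = 1 − X; n_S = 2X.
Summing: n_T = 1 + X.
Kp = p_S^2 / (p_U) with p_i = (n_i/n_T)·P.
At X = 0.848: the mole-fraction product g(X) = Π y_i^ν_i = 10.24. Since Kp = g(X)·P^{1}, P = (Kp/g)^(1/1) = (70.9/10.24)^(1/1) = 6.92 atm.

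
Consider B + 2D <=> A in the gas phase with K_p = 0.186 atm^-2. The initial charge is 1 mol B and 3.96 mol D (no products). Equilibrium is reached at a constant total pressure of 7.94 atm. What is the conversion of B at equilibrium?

X = 0.849

Basis: 1 mol B initially; let X = conversion of B. Extent ξ = X.
Species balance: n_B = 1 − X; n_D = 3.96 − 2X; n_A = X.
Summing: n_T = 4.96 − 2X.
Mole fractions y_i = n_i/n_T; K_p = p_A / (p_B p_D^2) with p_i = y_i·P.
This yields a degree-3 equation in X; solving on (0,1), X = 0.849.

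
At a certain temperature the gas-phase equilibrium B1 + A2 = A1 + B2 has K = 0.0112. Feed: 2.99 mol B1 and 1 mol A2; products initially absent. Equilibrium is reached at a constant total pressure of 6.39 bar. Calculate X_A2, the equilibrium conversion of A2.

Basis: 1 mol A2 initially; let X = conversion of A2. Extent ξ = X.
Mole table: n_B1 = 2.99 − X; n_A2 = 1 − X; n_A1 = X; n_B2 = X.
Since Δν = 0, n_T = 3.99 throughout.
Mole fractions y_i = n_i/n_T; K = p_A1 p_B2 / (p_B1 p_A2) with p_i = y_i·P.
Setting this equal to 0.0112 and taking the physical root (0 < X < 1) gives X = 0.163.

X = 0.163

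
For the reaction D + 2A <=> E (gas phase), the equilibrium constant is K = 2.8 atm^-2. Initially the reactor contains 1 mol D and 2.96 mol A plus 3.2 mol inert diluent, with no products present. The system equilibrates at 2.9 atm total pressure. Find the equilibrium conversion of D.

Let X = conversion of D (basis 1 mol D); extent of reaction ξ = X.
Moles: n_D = 1 − X; n_A = 2.96 − 2X; n_E = X; n_I = 3.2 (inert).
Total moles n_T = 7.16 − 2X.
y_i = n_i/n_T, p_i = y_i·P. K = p_E / (p_D p_A^2).
Substituting and setting equal to 2.8 atm^-2 gives a polynomial in X; the root in (0,1) is X = 0.653.

X = 0.653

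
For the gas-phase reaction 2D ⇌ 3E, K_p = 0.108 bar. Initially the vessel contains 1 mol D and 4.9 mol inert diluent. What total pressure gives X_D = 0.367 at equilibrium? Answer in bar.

P = 1.58 bar

Basis: 1 mol D initially; let X = conversion of D. Extent ξ = 0.5X.
Moles: n_D = 1 − X; n_E = 1.5X; n_I = 4.9 (inert).
Total moles n_T = 5.9 + 0.5X.
K_p = p_E^3 / (p_D^2) with p_i = (n_i/n_T)·P.
At X = 0.367: the mole-fraction product g(X) = Π y_i^ν_i = 0.06844. Since K_p = g(X)·P^{1}, P = (K_p/g)^(1/1) = (0.108/0.06844)^(1/1) = 1.58 bar.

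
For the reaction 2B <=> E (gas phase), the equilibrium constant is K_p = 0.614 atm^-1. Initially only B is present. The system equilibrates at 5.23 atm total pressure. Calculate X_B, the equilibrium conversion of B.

X = 0.731

Take 1 mol B as basis and let X be its fractional conversion, so ξ = 0.5X.
Mole table: n_B = 1 − X; n_E = 0.5X.
Total moles n_T = 1 − 0.5X.
Mole fractions y_i = n_i/n_T; K_p = p_E / (p_B^2) with p_i = y_i·P.
Setting this equal to 0.614 atm^-1 and taking the physical root (0 < X < 1) gives X = 0.731.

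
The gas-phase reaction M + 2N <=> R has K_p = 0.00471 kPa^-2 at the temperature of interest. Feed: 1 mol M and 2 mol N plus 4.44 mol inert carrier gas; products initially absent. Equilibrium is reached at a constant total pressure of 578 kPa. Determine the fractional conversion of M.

Basis: 1 mol M initially; let X = conversion of M. Extent ξ = X.
Mole table: n_M = 1 − X; n_N = 2 − 2X; n_R = X; n_I = 4.44 (inert).
n_T = Σnᵢ = 7.44 − 2X.
Mole fractions y_i = n_i/n_T; K_p = p_R / (p_M p_N^2) with p_i = y_i·P.
Substituting and setting equal to 0.00471 kPa^-2 gives a polynomial in X; the root in (0,1) is X = 0.836.

X = 0.836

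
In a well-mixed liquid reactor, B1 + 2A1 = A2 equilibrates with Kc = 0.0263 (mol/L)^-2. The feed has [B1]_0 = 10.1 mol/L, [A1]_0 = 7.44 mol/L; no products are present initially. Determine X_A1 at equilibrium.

Let X = conversion of A1; extent ξ = 7.44X/2 mol/L.
Concentrations: [B1] = 10.1 − 3.72X; [A1] = 7.44 − 7.44X; [A2] = 3.72X.
Kc = [A2] / ([B1] [A1]^2).
Equating to 0.0263 (mol/L)^-2: the physical root is X = 0.572.

X = 0.572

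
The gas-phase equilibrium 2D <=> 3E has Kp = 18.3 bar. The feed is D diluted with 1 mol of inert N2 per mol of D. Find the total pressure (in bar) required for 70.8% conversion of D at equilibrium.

Basis: 1 mol D initially; let X = conversion of D. Extent ξ = 0.5X.
At extent ξ: n_D = 1 − X; n_E = 1.5X; n_I = 1 (inert).
Summing: n_T = 2 + 0.5X.
Kp = p_E^3 / (p_D^2) with p_i = (n_i/n_T)·P.
At X = 0.708: the mole-fraction product g(X) = Π y_i^ν_i = 5.968. Since Kp = g(X)·P^{1}, P = (Kp/g)^(1/1) = (18.3/5.968)^(1/1) = 3.07 bar.

P = 3.07 bar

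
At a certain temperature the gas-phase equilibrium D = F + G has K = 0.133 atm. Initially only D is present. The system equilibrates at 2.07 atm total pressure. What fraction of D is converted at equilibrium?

X = 0.246

Take 1 mol D as basis and let X be its fractional conversion, so ξ = X.
At extent ξ: n_D = 1 − X; n_F = X; n_G = X.
Total moles n_T = 1 + X.
With p_i = (n_i/n_T)P, K = p_F p_G / (p_D).
Substituting and setting equal to 0.133 atm gives a polynomial in X; the root in (0,1) is X = 0.246.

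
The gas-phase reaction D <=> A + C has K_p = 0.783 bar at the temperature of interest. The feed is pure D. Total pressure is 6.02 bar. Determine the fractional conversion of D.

Basis: 1 mol D initially; let X = conversion of D. Extent ξ = X.
Moles: n_D = 1 − X; n_A = X; n_C = X.
Summing: n_T = 1 + X.
y_i = n_i/n_T, p_i = y_i·P. K_p = p_A p_C / (p_D).
Substituting and setting equal to 0.783 bar gives a polynomial in X; the root in (0,1) is X = 0.339.

X = 0.339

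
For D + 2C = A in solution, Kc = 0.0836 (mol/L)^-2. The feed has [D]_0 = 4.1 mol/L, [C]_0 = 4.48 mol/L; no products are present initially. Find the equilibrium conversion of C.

Let X = conversion of C; extent ξ = 4.48X/2 mol/L.
Concentrations: [D] = 4.1 − 2.24X; [C] = 4.48 − 4.48X; [A] = 2.24X.
Kc = [A] / ([D] [C]^2).
Solving Kc = 0.0836 for X ∈ (0,1): X = 0.516.

X = 0.516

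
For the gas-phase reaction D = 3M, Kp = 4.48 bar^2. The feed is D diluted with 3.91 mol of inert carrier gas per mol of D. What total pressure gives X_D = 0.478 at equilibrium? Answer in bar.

P = 5.22 bar

Let X = conversion of D (basis 1 mol D); extent of reaction ξ = X.
Mole table: n_D = 1 − X; n_M = 3X; n_I = 3.91 (inert).
Summing: n_T = 4.91 + 2X.
Kp = p_M^3 / (p_D) with p_i = (n_i/n_T)·P.
At X = 0.478: the mole-fraction product g(X) = Π y_i^ν_i = 0.1642. Since Kp = g(X)·P^{2}, P = (Kp/g)^(1/2) = (4.48/0.1642)^(1/2) = 5.22 bar.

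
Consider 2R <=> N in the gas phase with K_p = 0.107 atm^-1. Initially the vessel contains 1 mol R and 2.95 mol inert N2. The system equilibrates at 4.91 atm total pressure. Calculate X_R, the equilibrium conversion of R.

Basis: 1 mol R initially; let X = conversion of R. Extent ξ = 0.5X.
Mole table: n_R = 1 − X; n_N = 0.5X; n_I = 2.95 (inert).
Total moles n_T = 3.95 − 0.5X.
Mole fractions y_i = n_i/n_T; K_p = p_N / (p_R^2) with p_i = y_i·P.
Setting this equal to 0.107 atm^-1 and taking the physical root (0 < X < 1) gives X = 0.182.

X = 0.182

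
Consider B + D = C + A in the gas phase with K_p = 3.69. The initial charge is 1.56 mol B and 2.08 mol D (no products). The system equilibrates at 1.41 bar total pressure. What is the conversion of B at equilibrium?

Basis: 1.56 mol B initially; let X = conversion of B. Extent ξ = 1.56X.
At extent ξ: n_B = 1.56 − 1.56X; n_D = 2.08 − 1.56X; n_C = 1.56X; n_A = 1.56X.
Total moles n_T = 3.64 (Δν = 0, constant).
y_i = n_i/n_T, p_i = y_i·P. K_p = p_C p_A / (p_B p_D).
Equating to 3.69 and solving on 0 < X < 1: X = 0.745.

X = 0.745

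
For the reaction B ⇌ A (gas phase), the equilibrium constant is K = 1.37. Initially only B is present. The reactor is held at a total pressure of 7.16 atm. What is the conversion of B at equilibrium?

Let X = conversion of B (basis 1 mol B); extent of reaction ξ = X.
Moles: n_B = 1 − X; n_A = X.
Total moles n_T = 1 (Δν = 0, constant).
With p_i = (n_i/n_T)P, K = p_A / (p_B).
Substituting and setting equal to 1.37 gives a polynomial in X; the root in (0,1) is X = 0.578.

X = 0.578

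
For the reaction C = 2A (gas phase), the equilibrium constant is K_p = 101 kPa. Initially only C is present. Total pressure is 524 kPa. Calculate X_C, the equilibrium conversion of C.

X = 0.214

Let X = conversion of C (basis 1 mol C); extent of reaction ξ = X.
Moles: n_C = 1 − X; n_A = 2X.
Total moles n_T = 1 + X.
Mole fractions y_i = n_i/n_T; K_p = p_A^2 / (p_C) with p_i = y_i·P.
Setting this equal to 101 kPa and taking the physical root (0 < X < 1) gives X = 0.214.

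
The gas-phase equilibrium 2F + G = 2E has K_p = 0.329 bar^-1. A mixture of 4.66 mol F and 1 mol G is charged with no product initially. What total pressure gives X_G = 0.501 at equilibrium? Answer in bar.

P = 2.36 bar

Let X = conversion of G (basis 1 mol G); extent of reaction ξ = X.
At extent ξ: n_F = 4.66 − 2X; n_G = 1 − X; n_E = 2X.
n_T = Σnᵢ = 5.66 − X.
K_p = p_E^2 / (p_F^2 p_G) with p_i = (n_i/n_T)·P.
At X = 0.501: the mole-fraction product g(X) = Π y_i^ν_i = 0.7757. Since K_p = g(X)·P^{-1}, P = (g/K_p)^(1/1) = (0.7757/0.329)^(1/1) = 2.36 bar.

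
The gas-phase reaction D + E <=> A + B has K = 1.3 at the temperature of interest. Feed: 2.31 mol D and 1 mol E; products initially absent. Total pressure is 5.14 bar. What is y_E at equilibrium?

Basis: 1 mol E initially; let X = conversion of E. Extent ξ = X.
Moles: n_D = 2.31 − X; n_E = 1 − X; n_A = X; n_B = X.
n_T stays at 3.31 (no change in mole number).
y_i = n_i/n_T, p_i = y_i·P. K = p_A p_B / (p_D p_E).
Substituting and setting equal to 1.3 gives a polynomial in X; the root in (0,1) is X = 0.736.
Then n_E = 0.264, n_T = 3.31, so y_E = 0.080.

y_E = 0.080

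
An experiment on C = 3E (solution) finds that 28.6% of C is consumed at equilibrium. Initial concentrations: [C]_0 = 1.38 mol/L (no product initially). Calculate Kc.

Let X = conversion of C.
Concentrations: [C] = 1.38 − 1.38X; [E] = 4.14X.
At X = 0.286: [C] = 0.985, [E] = 1.18.
Kc = [E]^3 / ([C]) = 1.68 (mol/L)^2.

Kc = 1.68 (mol/L)^2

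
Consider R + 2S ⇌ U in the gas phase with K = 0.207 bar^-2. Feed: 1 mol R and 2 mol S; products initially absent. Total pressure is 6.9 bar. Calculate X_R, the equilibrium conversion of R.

Basis: 1 mol R initially; let X = conversion of R. Extent ξ = X.
At extent ξ: n_R = 1 − X; n_S = 2 − 2X; n_U = X.
Total moles n_T = 3 − 2X.
Mole fractions y_i = n_i/n_T; K = p_U / (p_R p_S^2) with p_i = y_i·P.
Substituting and setting equal to 0.207 bar^-2 gives a polynomial in X; the root in (0,1) is X = 0.636.

X = 0.636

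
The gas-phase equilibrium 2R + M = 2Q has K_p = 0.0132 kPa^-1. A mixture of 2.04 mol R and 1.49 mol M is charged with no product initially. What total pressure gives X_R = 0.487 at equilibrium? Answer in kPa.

P = 208 kPa

Basis: 2.04 mol R initially; let X = conversion of R. Extent ξ = 1.02X.
At extent ξ: n_R = 2.04 − 2.04X; n_M = 1.49 − 1.02X; n_Q = 2.04X.
Summing: n_T = 3.53 − 1.02X.
K_p = p_Q^2 / (p_R^2 p_M) with p_i = (n_i/n_T)·P.
At X = 0.487: the mole-fraction product g(X) = Π y_i^ν_i = 2.752. Since K_p = g(X)·P^{-1}, P = (g/K_p)^(1/1) = (2.752/0.0132)^(1/1) = 208 kPa.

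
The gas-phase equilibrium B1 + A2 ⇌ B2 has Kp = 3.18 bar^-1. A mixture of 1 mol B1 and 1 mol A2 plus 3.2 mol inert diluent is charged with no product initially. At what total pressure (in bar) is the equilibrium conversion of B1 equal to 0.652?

P = 7.7 bar

Let X = conversion of B1 (basis 1 mol B1); extent of reaction ξ = X.
Moles: n_B1 = 1 − X; n_A2 = 1 − X; n_B2 = X; n_I = 3.2 (inert).
Summing: n_T = 5.2 − X.
Kp = p_B2 / (p_B1 p_A2) with p_i = (n_i/n_T)·P.
At X = 0.652: the mole-fraction product g(X) = Π y_i^ν_i = 24.49. Since Kp = g(X)·P^{-1}, P = (g/Kp)^(1/1) = (24.49/3.18)^(1/1) = 7.7 bar.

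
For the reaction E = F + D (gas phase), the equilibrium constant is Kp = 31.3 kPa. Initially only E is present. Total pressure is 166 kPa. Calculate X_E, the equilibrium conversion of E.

Let X = conversion of E (basis 1 mol E); extent of reaction ξ = X.
Mole table: n_E = 1 − X; n_F = X; n_D = X.
n_T = Σnᵢ = 1 + X.
Mole fractions y_i = n_i/n_T; Kp = p_F p_D / (p_E) with p_i = y_i·P.
Setting this equal to 31.3 kPa and taking the physical root (0 < X < 1) gives X = 0.398.

X = 0.398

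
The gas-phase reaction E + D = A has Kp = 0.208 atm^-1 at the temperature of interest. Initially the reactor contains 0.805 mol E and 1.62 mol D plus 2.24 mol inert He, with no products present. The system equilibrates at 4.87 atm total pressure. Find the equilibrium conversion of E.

Basis: 0.805 mol E initially; let X = conversion of E. Extent ξ = 0.805X.
At extent ξ: n_E = 0.805 − 0.805X; n_D = 1.62 − 0.805X; n_A = 0.805X; n_I = 2.24 (inert).
Total moles n_T = 4.67 − 0.805X.
y_i = n_i/n_T, p_i = y_i·P. Kp = p_A / (p_E p_D).
Setting this equal to 0.208 atm^-1 and taking the physical root (0 < X < 1) gives X = 0.244.

X = 0.244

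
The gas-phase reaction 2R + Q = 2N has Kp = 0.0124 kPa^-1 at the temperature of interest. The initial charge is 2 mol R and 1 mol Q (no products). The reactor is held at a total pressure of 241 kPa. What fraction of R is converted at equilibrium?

Take 2 mol R as basis and let X be its fractional conversion, so ξ = X.
At extent ξ: n_R = 2 − 2X; n_Q = 1 − X; n_N = 2X.
Summing: n_T = 3 − X.
Mole fractions y_i = n_i/n_T; Kp = p_N^2 / (p_R^2 p_Q) with p_i = y_i·P.
Substituting and setting equal to 0.0124 kPa^-1 gives a polynomial in X; the root in (0,1) is X = 0.446.

X = 0.446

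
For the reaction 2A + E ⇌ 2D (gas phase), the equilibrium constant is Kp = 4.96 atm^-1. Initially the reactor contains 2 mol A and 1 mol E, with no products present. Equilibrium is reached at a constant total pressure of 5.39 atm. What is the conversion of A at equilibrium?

X = 0.663

Basis: 2 mol A initially; let X = conversion of A. Extent ξ = X.
Species balance: n_A = 2 − 2X; n_E = 1 − X; n_D = 2X.
Summing: n_T = 3 − X.
Mole fractions y_i = n_i/n_T; Kp = p_D^2 / (p_A^2 p_E) with p_i = y_i·P.
Substituting and setting equal to 4.96 atm^-1 gives a polynomial in X; the root in (0,1) is X = 0.663.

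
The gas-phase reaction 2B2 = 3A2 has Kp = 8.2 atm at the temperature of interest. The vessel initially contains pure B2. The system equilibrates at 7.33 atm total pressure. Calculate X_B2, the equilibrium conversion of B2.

X = 0.481

Let X = conversion of B2 (basis 1 mol B2); extent of reaction ξ = 0.5X.
At extent ξ: n_B2 = 1 − X; n_A2 = 1.5X.
Summing: n_T = 1 + 0.5X.
Mole fractions y_i = n_i/n_T; Kp = p_A2^3 / (p_B2^2) with p_i = y_i·P.
Substituting and setting equal to 8.2 atm gives a polynomial in X; the root in (0,1) is X = 0.481.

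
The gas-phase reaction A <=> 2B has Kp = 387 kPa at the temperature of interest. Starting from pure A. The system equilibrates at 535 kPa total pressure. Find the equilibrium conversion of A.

Basis: 1 mol A initially; let X = conversion of A. Extent ξ = X.
Moles: n_A = 1 − X; n_B = 2X.
Total moles n_T = 1 + X.
Mole fractions y_i = n_i/n_T; Kp = p_B^2 / (p_A) with p_i = y_i·P.
Substituting and setting equal to 387 kPa gives a polynomial in X; the root in (0,1) is X = 0.391.

X = 0.391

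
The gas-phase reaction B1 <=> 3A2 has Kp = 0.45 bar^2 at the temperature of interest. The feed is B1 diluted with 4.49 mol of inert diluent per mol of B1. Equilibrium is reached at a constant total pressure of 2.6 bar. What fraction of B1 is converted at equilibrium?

Basis: 1 mol B1 initially; let X = conversion of B1. Extent ξ = X.
Species balance: n_B1 = 1 − X; n_A2 = 3X; n_I = 4.49 (inert).
n_T = Σnᵢ = 5.49 + 2X.
y_i = n_i/n_T, p_i = y_i·P. Kp = p_A2^3 / (p_B1).
Substituting and setting equal to 0.45 bar^2 gives a polynomial in X; the root in (0,1) is X = 0.390.

X = 0.390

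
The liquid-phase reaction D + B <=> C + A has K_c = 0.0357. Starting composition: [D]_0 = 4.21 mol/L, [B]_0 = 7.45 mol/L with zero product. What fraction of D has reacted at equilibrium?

Let X = conversion of D; extent ξ = 4.21·X mol/L.
Concentrations: [D] = 4.21 − 4.21X; [B] = 7.45 − 4.21X; [C] = 4.21X; [A] = 4.21X.
K_c = [C] [A] / ([D] [B]).
Solving K_c = 0.0357 for X ∈ (0,1): X = 0.210.

X = 0.210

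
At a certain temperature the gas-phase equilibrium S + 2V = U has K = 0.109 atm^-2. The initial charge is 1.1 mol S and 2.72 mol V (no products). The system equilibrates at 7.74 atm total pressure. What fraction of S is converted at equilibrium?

Take 1.1 mol S as basis and let X be its fractional conversion, so ξ = 1.1X.
Species balance: n_S = 1.1 − 1.1X; n_V = 2.72 − 2.2X; n_U = 1.1X.
Total moles n_T = 3.82 − 2.2X.
Mole fractions y_i = n_i/n_T; K = p_U / (p_S p_V^2) with p_i = y_i·P.
Equating to 0.109 atm^-2 and solving on 0 < X < 1: X = 0.654.

X = 0.654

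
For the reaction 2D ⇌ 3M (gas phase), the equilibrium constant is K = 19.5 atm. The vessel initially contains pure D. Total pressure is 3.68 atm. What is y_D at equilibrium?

Basis: 1 mol D initially; let X = conversion of D. Extent ξ = 0.5X.
Mole table: n_D = 1 − X; n_M = 1.5X.
Summing: n_T = 1 + 0.5X.
Mole fractions y_i = n_i/n_T; K = p_M^3 / (p_D^2) with p_i = y_i·P.
Equating to 19.5 atm and solving on 0 < X < 1: X = 0.642.
Then n_D = 0.358, n_T = 1.32, so y_D = 0.271.

y_D = 0.271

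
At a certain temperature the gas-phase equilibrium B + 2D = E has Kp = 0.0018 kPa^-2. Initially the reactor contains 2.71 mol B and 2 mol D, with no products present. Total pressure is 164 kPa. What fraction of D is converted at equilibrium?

X = 0.854

Let X = conversion of D (basis 2 mol D); extent of reaction ξ = X.
Moles: n_B = 2.71 − X; n_D = 2 − 2X; n_E = X.
Total moles n_T = 4.71 − 2X.
With p_i = (n_i/n_T)P, Kp = p_E / (p_B p_D^2).
Setting this equal to 0.0018 kPa^-2 and taking the physical root (0 < X < 1) gives X = 0.854.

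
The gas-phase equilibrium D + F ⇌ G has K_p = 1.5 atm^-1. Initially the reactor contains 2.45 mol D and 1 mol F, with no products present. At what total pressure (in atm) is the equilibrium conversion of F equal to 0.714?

P = 2.62 atm

Take 1 mol F as basis and let X be its fractional conversion, so ξ = X.
Moles: n_D = 2.45 − X; n_F = 1 − X; n_G = X.
Summing: n_T = 3.45 − X.
K_p = p_G / (p_D p_F) with p_i = (n_i/n_T)·P.
At X = 0.714: the mole-fraction product g(X) = Π y_i^ν_i = 3.935. Since K_p = g(X)·P^{-1}, P = (g/K_p)^(1/1) = (3.935/1.5)^(1/1) = 2.62 atm.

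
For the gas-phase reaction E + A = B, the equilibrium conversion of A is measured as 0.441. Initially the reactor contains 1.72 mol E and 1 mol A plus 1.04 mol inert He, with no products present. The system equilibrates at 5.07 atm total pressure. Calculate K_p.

Let X = conversion of A (basis 1 mol A); extent of reaction ξ = X.
At extent ξ: n_E = 1.72 − X; n_A = 1 − X; n_B = X; n_I = 1.04 (inert).
Total moles n_T = 3.76 − X.
At X = 0.441: n_E = 1.28, n_A = 0.559, n_B = 0.441, n_T = 3.32.
p_i = (n_i/n_T)·P. K_p = p_B / (p_E p_A) = 0.404 atm^-1.

K_p = 0.404 atm^-1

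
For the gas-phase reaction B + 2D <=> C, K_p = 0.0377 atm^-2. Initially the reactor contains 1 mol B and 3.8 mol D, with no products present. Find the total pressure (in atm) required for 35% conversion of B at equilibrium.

Basis: 1 mol B initially; let X = conversion of B. Extent ξ = X.
At extent ξ: n_B = 1 − X; n_D = 3.8 − 2X; n_C = X.
Summing: n_T = 4.8 − 2X.
K_p = p_C / (p_B p_D^2) with p_i = (n_i/n_T)·P.
At X = 0.35: the mole-fraction product g(X) = Π y_i^ν_i = 0.9419. Since K_p = g(X)·P^{-2}, P = (g/K_p)^(1/2) = (0.9419/0.0377)^(1/2) = 5 atm.

P = 5 atm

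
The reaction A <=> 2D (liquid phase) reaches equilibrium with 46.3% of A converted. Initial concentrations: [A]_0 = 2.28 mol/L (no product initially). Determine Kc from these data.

Let X = conversion of A.
Concentrations: [A] = 2.28 − 2.28X; [D] = 4.56X.
At X = 0.463: [A] = 1.22, [D] = 2.11.
Kc = [D]^2 / ([A]) = 3.64 mol/L.

Kc = 3.64 mol/L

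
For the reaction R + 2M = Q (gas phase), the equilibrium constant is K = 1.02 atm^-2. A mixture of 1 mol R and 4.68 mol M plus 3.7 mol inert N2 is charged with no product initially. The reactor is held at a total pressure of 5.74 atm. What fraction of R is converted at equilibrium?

X = 0.836

Basis: 1 mol R initially; let X = conversion of R. Extent ξ = X.
At extent ξ: n_R = 1 − X; n_M = 4.68 − 2X; n_Q = X; n_I = 3.7 (inert).
Total moles n_T = 9.38 − 2X.
With p_i = (n_i/n_T)P, K = p_Q / (p_R p_M^2).
This yields a degree-3 equation in X; solving on (0,1), X = 0.836.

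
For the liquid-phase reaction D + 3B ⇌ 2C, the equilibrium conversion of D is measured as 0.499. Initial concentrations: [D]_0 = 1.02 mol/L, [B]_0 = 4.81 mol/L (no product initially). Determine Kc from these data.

Let X = conversion of D.
Concentrations: [D] = 1.02 − 1.02X; [B] = 4.81 − 3.06X; [C] = 2.04X.
At X = 0.499: [D] = 0.511, [B] = 3.28, [C] = 1.02.
Kc = [C]^2 / ([D] [B]^3) = 0.0573 (mol/L)^-2.

Kc = 0.0573 (mol/L)^-2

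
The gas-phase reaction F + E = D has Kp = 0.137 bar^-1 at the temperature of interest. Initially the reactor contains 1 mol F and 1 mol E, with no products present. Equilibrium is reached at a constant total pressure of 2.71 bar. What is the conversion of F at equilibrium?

Basis: 1 mol F initially; let X = conversion of F. Extent ξ = X.
At extent ξ: n_F = 1 − X; n_E = 1 − X; n_D = X.
Total moles n_T = 2 − X.
y_i = n_i/n_T, p_i = y_i·P. Kp = p_D / (p_F p_E).
Substituting and setting equal to 0.137 bar^-1 gives a polynomial in X; the root in (0,1) is X = 0.146.

X = 0.146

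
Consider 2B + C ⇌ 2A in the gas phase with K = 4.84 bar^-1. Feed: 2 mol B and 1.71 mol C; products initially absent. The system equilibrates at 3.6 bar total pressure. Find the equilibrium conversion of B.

X = 0.707

Take 2 mol B as basis and let X be its fractional conversion, so ξ = X.
Mole table: n_B = 2 − 2X; n_C = 1.71 − X; n_A = 2X.
Summing: n_T = 3.71 − X.
Mole fractions y_i = n_i/n_T; K = p_A^2 / (p_B^2 p_C) with p_i = y_i·P.
This yields a degree-3 equation in X; solving on (0,1), X = 0.707.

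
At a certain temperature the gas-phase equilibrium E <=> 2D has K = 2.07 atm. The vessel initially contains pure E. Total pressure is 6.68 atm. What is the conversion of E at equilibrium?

X = 0.268

Let X = conversion of E (basis 1 mol E); extent of reaction ξ = X.
At extent ξ: n_E = 1 − X; n_D = 2X.
Summing: n_T = 1 + X.
With p_i = (n_i/n_T)P, K = p_D^2 / (p_E).
Setting this equal to 2.07 atm and taking the physical root (0 < X < 1) gives X = 0.268.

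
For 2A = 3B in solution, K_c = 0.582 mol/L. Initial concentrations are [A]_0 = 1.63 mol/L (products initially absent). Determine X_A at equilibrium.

X = 0.354

Let X = conversion of A; extent ξ = 1.63X/2 mol/L.
Concentrations: [A] = 1.63 − 1.63X; [B] = 2.44X.
K_c = [B]^3 / ([A]^2).
This equals 0.582 at X = 0.354 (the root in 0 < X < 1).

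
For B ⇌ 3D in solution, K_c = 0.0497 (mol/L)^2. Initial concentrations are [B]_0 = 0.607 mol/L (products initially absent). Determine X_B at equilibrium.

X = 0.161

Let X = conversion of B; extent ξ = 0.607·X mol/L.
Concentrations: [B] = 0.607 − 0.607X; [D] = 1.82X.
K_c = [D]^3 / ([B]).
Setting equal to 0.0497 and solving for X on (0,1) gives X = 0.161.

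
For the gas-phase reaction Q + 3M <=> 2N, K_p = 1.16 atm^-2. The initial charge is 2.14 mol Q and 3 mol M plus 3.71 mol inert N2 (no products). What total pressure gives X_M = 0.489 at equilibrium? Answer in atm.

P = 2.93 atm

Let X = conversion of M (basis 3 mol M); extent of reaction ξ = X.
Mole table: n_Q = 2.14 − X; n_M = 3 − 3X; n_N = 2X; n_I = 3.71 (inert).
Summing: n_T = 8.85 − 2X.
K_p = p_N^2 / (p_Q p_M^3) with p_i = (n_i/n_T)·P.
At X = 0.489: the mole-fraction product g(X) = Π y_i^ν_i = 9.965. Since K_p = g(X)·P^{-2}, P = (g/K_p)^(1/2) = (9.965/1.16)^(1/2) = 2.93 atm.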